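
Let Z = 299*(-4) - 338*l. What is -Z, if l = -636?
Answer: -213772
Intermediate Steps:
Z = 213772 (Z = 299*(-4) - 338*(-636) = -1196 + 214968 = 213772)
-Z = -1*213772 = -213772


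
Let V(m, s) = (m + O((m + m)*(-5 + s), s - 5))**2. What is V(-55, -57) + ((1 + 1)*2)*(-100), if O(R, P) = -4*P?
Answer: 36849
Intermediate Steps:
V(m, s) = (20 + m - 4*s)**2 (V(m, s) = (m - 4*(s - 5))**2 = (m - 4*(-5 + s))**2 = (m + (20 - 4*s))**2 = (20 + m - 4*s)**2)
V(-55, -57) + ((1 + 1)*2)*(-100) = (20 - 55 - 4*(-57))**2 + ((1 + 1)*2)*(-100) = (20 - 55 + 228)**2 + (2*2)*(-100) = 193**2 + 4*(-100) = 37249 - 400 = 36849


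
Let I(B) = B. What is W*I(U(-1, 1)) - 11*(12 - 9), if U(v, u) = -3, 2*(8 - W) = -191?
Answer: -687/2 ≈ -343.50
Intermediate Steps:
W = 207/2 (W = 8 - 1/2*(-191) = 8 + 191/2 = 207/2 ≈ 103.50)
W*I(U(-1, 1)) - 11*(12 - 9) = (207/2)*(-3) - 11*(12 - 9) = -621/2 - 11*3 = -621/2 - 33 = -687/2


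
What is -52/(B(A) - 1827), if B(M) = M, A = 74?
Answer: 52/1753 ≈ 0.029663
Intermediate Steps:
-52/(B(A) - 1827) = -52/(74 - 1827) = -52/(-1753) = -1/1753*(-52) = 52/1753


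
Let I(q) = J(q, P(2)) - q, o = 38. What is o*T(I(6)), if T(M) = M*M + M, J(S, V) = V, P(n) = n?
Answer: 456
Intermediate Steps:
I(q) = 2 - q
T(M) = M + M² (T(M) = M² + M = M + M²)
o*T(I(6)) = 38*((2 - 1*6)*(1 + (2 - 1*6))) = 38*((2 - 6)*(1 + (2 - 6))) = 38*(-4*(1 - 4)) = 38*(-4*(-3)) = 38*12 = 456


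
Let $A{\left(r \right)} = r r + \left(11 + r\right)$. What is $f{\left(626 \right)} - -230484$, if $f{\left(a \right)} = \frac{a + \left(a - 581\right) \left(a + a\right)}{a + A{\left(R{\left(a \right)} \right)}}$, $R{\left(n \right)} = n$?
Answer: $\frac{90612306242}{393139} \approx 2.3048 \cdot 10^{5}$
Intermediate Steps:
$A{\left(r \right)} = 11 + r + r^{2}$ ($A{\left(r \right)} = r^{2} + \left(11 + r\right) = 11 + r + r^{2}$)
$f{\left(a \right)} = \frac{a + 2 a \left(-581 + a\right)}{11 + a^{2} + 2 a}$ ($f{\left(a \right)} = \frac{a + \left(a - 581\right) \left(a + a\right)}{a + \left(11 + a + a^{2}\right)} = \frac{a + \left(-581 + a\right) 2 a}{11 + a^{2} + 2 a} = \frac{a + 2 a \left(-581 + a\right)}{11 + a^{2} + 2 a}$)
$f{\left(626 \right)} - -230484 = \frac{626 \left(-1161 + 2 \cdot 626\right)}{11 + 626^{2} + 2 \cdot 626} - -230484 = \frac{626 \left(-1161 + 1252\right)}{11 + 391876 + 1252} + 230484 = 626 \cdot \frac{1}{393139} \cdot 91 + 230484 = \frac{56966}{393139} + 230484 = \frac{90612306242}{393139}$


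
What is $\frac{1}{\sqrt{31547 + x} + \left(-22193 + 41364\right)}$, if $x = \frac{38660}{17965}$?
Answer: $\frac{68881403}{1320412020810} - \frac{\sqrt{407288478079}}{1320412020810} \approx 5.1683 \cdot 10^{-5}$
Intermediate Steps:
$x = \frac{7732}{3593}$ ($x = 38660 \cdot \frac{1}{17965} = \frac{7732}{3593} \approx 2.152$)
$\frac{1}{\sqrt{31547 + x} + \left(-22193 + 41364\right)} = \frac{1}{\sqrt{31547 + \frac{7732}{3593}} + \left(-22193 + 41364\right)} = \frac{1}{\sqrt{\frac{113356103}{3593}} + 19171} = \frac{1}{\frac{\sqrt{407288478079}}{3593} + 19171} = \frac{1}{19171 + \frac{\sqrt{407288478079}}{3593}}$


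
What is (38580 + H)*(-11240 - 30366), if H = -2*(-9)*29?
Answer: -1626877812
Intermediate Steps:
H = 522 (H = 18*29 = 522)
(38580 + H)*(-11240 - 30366) = (38580 + 522)*(-11240 - 30366) = 39102*(-41606) = -1626877812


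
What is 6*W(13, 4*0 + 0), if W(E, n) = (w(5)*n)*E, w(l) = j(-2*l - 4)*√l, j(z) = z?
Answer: 0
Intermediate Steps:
w(l) = √l*(-4 - 2*l) (w(l) = (-2*l - 4)*√l = (-4 - 2*l)*√l = √l*(-4 - 2*l))
W(E, n) = -14*E*n*√5 (W(E, n) = ((2*√5*(-2 - 1*5))*n)*E = ((2*√5*(-2 - 5))*n)*E = ((2*√5*(-7))*n)*E = ((-14*√5)*n)*E = (-14*n*√5)*E = -14*E*n*√5)
6*W(13, 4*0 + 0) = 6*(-14*13*(4*0 + 0)*√5) = 6*(-14*13*(0 + 0)*√5) = 6*(-14*13*0*√5) = 6*0 = 0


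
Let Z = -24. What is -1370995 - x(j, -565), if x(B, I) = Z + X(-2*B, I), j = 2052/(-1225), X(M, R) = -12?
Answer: -1370959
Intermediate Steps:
j = -2052/1225 (j = 2052*(-1/1225) = -2052/1225 ≈ -1.6751)
x(B, I) = -36 (x(B, I) = -24 - 12 = -36)
-1370995 - x(j, -565) = -1370995 - 1*(-36) = -1370995 + 36 = -1370959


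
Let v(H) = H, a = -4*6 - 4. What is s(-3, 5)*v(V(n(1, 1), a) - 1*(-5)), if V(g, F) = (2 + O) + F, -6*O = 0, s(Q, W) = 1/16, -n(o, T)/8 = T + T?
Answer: -21/16 ≈ -1.3125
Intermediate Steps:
n(o, T) = -16*T (n(o, T) = -8*(T + T) = -16*T)
s(Q, W) = 1/16
O = 0 (O = -⅙*0 = 0)
a = -28 (a = -24 - 4 = -28)
V(g, F) = 2 + F (V(g, F) = (2 + 0) + F = 2 + F)
s(-3, 5)*v(V(n(1, 1), a) - 1*(-5)) = ((2 - 28) - 1*(-5))/16 = (-26 + 5)/16 = (1/16)*(-21) = -21/16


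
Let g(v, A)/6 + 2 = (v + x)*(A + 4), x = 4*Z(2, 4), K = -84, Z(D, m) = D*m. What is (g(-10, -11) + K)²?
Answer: 1040400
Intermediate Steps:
x = 32 (x = 4*(2*4) = 4*8 = 32)
g(v, A) = -12 + 6*(4 + A)*(32 + v) (g(v, A) = -12 + 6*((v + 32)*(A + 4)) = -12 + 6*((32 + v)*(4 + A)) = -12 + 6*((4 + A)*(32 + v)) = -12 + 6*(4 + A)*(32 + v))
(g(-10, -11) + K)² = ((756 + 24*(-10) + 192*(-11) + 6*(-11)*(-10)) - 84)² = ((756 - 240 - 2112 + 660) - 84)² = (-936 - 84)² = (-1020)² = 1040400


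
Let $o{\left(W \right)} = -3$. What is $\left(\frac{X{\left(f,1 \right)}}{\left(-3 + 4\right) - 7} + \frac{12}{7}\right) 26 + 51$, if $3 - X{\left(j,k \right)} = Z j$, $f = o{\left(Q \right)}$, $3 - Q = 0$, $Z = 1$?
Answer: $\frac{487}{7} \approx 69.571$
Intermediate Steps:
$Q = 3$ ($Q = 3 - 0 = 3 + 0 = 3$)
$f = -3$
$X{\left(j,k \right)} = 3 - j$ ($X{\left(j,k \right)} = 3 - 1 j = 3 - j$)
$\left(\frac{X{\left(f,1 \right)}}{\left(-3 + 4\right) - 7} + \frac{12}{7}\right) 26 + 51 = \left(\frac{3 - -3}{\left(-3 + 4\right) - 7} + \frac{12}{7}\right) 26 + 51 = \left(\frac{3 + 3}{1 - 7} + 12 \cdot \frac{1}{7}\right) 26 + 51 = \left(\frac{6}{-6} + \frac{12}{7}\right) 26 + 51 = \left(6 \left(- \frac{1}{6}\right) + \frac{12}{7}\right) 26 + 51 = \left(-1 + \frac{12}{7}\right) 26 + 51 = \frac{5}{7} \cdot 26 + 51 = \frac{130}{7} + 51 = \frac{487}{7}$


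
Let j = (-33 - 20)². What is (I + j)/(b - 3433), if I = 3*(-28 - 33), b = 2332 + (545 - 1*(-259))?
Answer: -2626/297 ≈ -8.8418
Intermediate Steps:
b = 3136 (b = 2332 + (545 + 259) = 2332 + 804 = 3136)
j = 2809 (j = (-53)² = 2809)
I = -183 (I = 3*(-61) = -183)
(I + j)/(b - 3433) = (-183 + 2809)/(3136 - 3433) = 2626/(-297) = 2626*(-1/297) = -2626/297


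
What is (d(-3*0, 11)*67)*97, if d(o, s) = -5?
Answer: -32495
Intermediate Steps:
(d(-3*0, 11)*67)*97 = -5*67*97 = -335*97 = -32495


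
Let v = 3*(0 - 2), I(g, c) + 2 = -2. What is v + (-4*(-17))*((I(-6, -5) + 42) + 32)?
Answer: 4754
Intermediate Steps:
I(g, c) = -4 (I(g, c) = -2 - 2 = -4)
v = -6 (v = 3*(-2) = -6)
v + (-4*(-17))*((I(-6, -5) + 42) + 32) = -6 + (-4*(-17))*((-4 + 42) + 32) = -6 + 68*(38 + 32) = -6 + 68*70 = -6 + 4760 = 4754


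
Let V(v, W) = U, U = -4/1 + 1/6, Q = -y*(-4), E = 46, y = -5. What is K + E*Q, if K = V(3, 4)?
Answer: -5543/6 ≈ -923.83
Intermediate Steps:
Q = -20 (Q = -1*(-5)*(-4) = 5*(-4) = -20)
U = -23/6 (U = -4*1 + 1*(⅙) = -4 + ⅙ = -23/6 ≈ -3.8333)
V(v, W) = -23/6
K = -23/6 ≈ -3.8333
K + E*Q = -23/6 + 46*(-20) = -23/6 - 920 = -5543/6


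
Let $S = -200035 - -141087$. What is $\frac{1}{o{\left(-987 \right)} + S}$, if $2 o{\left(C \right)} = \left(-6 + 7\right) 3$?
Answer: $- \frac{2}{117893} \approx -1.6965 \cdot 10^{-5}$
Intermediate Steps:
$o{\left(C \right)} = \frac{3}{2}$ ($o{\left(C \right)} = \frac{\left(-6 + 7\right) 3}{2} = \frac{1 \cdot 3}{2} = \frac{1}{2} \cdot 3 = \frac{3}{2}$)
$S = -58948$ ($S = -200035 + 141087 = -58948$)
$\frac{1}{o{\left(-987 \right)} + S} = \frac{1}{\frac{3}{2} - 58948} = \frac{1}{- \frac{117893}{2}} = - \frac{2}{117893}$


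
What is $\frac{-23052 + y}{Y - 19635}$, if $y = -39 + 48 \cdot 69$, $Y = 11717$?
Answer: $\frac{19779}{7918} \approx 2.498$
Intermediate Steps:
$y = 3273$ ($y = -39 + 3312 = 3273$)
$\frac{-23052 + y}{Y - 19635} = \frac{-23052 + 3273}{11717 - 19635} = - \frac{19779}{-7918} = \left(-19779\right) \left(- \frac{1}{7918}\right) = \frac{19779}{7918}$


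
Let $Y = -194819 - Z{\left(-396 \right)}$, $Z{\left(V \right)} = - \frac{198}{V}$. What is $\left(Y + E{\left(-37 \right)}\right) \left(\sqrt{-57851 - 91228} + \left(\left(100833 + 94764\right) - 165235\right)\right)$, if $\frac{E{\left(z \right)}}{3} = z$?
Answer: $-5918479841 - \frac{389861 i \sqrt{149079}}{2} \approx -5.9185 \cdot 10^{9} - 7.5264 \cdot 10^{7} i$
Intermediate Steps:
$E{\left(z \right)} = 3 z$
$Y = - \frac{389639}{2}$ ($Y = -194819 - - \frac{198}{-396} = -194819 - \left(-198\right) \left(- \frac{1}{396}\right) = -194819 - \frac{1}{2} = - \frac{389639}{2} \approx -1.9482 \cdot 10^{5}$)
$\left(Y + E{\left(-37 \right)}\right) \left(\sqrt{-57851 - 91228} + \left(\left(100833 + 94764\right) - 165235\right)\right) = \left(- \frac{389639}{2} + 3 \left(-37\right)\right) \left(\sqrt{-57851 - 91228} + \left(\left(100833 + 94764\right) - 165235\right)\right) = \left(- \frac{389639}{2} - 111\right) \left(\sqrt{-149079} + \left(195597 - 165235\right)\right) = - \frac{389861 \left(i \sqrt{149079} + 30362\right)}{2} = - \frac{389861 \left(30362 + i \sqrt{149079}\right)}{2} = -5918479841 - \frac{389861 i \sqrt{149079}}{2}$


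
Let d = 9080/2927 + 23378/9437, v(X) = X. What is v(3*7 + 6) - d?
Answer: 591681307/27622099 ≈ 21.421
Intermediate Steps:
d = 154115366/27622099 (d = 9080*(1/2927) + 23378*(1/9437) = 9080/2927 + 23378/9437 = 154115366/27622099 ≈ 5.5794)
v(3*7 + 6) - d = (3*7 + 6) - 1*154115366/27622099 = (21 + 6) - 154115366/27622099 = 27 - 154115366/27622099 = 591681307/27622099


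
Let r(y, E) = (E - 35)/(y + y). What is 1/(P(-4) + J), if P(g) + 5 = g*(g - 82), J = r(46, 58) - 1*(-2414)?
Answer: 4/11013 ≈ 0.00036321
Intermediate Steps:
r(y, E) = (-35 + E)/(2*y) (r(y, E) = (-35 + E)/((2*y)) = (-35 + E)*(1/(2*y)) = (-35 + E)/(2*y))
J = 9657/4 (J = (½)*(-35 + 58)/46 - 1*(-2414) = (½)*(1/46)*23 + 2414 = ¼ + 2414 = 9657/4 ≈ 2414.3)
P(g) = -5 + g*(-82 + g) (P(g) = -5 + g*(g - 82) = -5 + g*(-82 + g))
1/(P(-4) + J) = 1/((-5 + (-4)² - 82*(-4)) + 9657/4) = 1/((-5 + 16 + 328) + 9657/4) = 1/(339 + 9657/4) = 1/(11013/4) = 4/11013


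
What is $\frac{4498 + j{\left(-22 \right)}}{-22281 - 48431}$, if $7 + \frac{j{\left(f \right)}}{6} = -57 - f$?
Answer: $- \frac{2123}{35356} \approx -0.060046$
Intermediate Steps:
$j{\left(f \right)} = -384 - 6 f$ ($j{\left(f \right)} = -42 + 6 \left(-57 - f\right) = -42 - \left(342 + 6 f\right) = -384 - 6 f$)
$\frac{4498 + j{\left(-22 \right)}}{-22281 - 48431} = \frac{4498 - 252}{-22281 - 48431} = \frac{4498 + \left(-384 + 132\right)}{-70712} = \left(4498 - 252\right) \left(- \frac{1}{70712}\right) = 4246 \left(- \frac{1}{70712}\right) = - \frac{2123}{35356}$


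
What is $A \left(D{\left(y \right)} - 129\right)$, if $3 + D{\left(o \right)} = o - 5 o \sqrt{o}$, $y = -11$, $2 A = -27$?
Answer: $\frac{3861}{2} - \frac{1485 i \sqrt{11}}{2} \approx 1930.5 - 2462.6 i$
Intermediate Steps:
$A = - \frac{27}{2}$ ($A = \frac{1}{2} \left(-27\right) = - \frac{27}{2} \approx -13.5$)
$D{\left(o \right)} = -3 + o - 5 o^{\frac{3}{2}}$ ($D{\left(o \right)} = -3 - \left(- o + 5 o \sqrt{o}\right) = -3 - \left(- o + 5 o^{\frac{3}{2}}\right) = -3 + o - 5 o^{\frac{3}{2}}$)
$A \left(D{\left(y \right)} - 129\right) = - \frac{27 \left(\left(-3 - 11 - 5 \left(-11\right)^{\frac{3}{2}}\right) - 129\right)}{2} = - \frac{27 \left(\left(-3 - 11 - 5 \left(- 11 i \sqrt{11}\right)\right) - 129\right)}{2} = - \frac{27 \left(\left(-3 - 11 + 55 i \sqrt{11}\right) - 129\right)}{2} = - \frac{27 \left(\left(-14 + 55 i \sqrt{11}\right) - 129\right)}{2} = - \frac{27 \left(-143 + 55 i \sqrt{11}\right)}{2} = \frac{3861}{2} - \frac{1485 i \sqrt{11}}{2}$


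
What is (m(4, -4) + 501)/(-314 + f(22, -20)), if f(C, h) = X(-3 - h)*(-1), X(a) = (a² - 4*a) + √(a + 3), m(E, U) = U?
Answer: -53179/57241 + 994*√5/286205 ≈ -0.92127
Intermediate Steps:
X(a) = a² + √(3 + a) - 4*a (X(a) = (a² - 4*a) + √(3 + a) = a² + √(3 + a) - 4*a)
f(C, h) = -12 - √(-h) - (-3 - h)² - 4*h (f(C, h) = ((-3 - h)² + √(3 + (-3 - h)) - 4*(-3 - h))*(-1) = ((-3 - h)² + √(-h) + (12 + 4*h))*(-1) = (12 + √(-h) + (-3 - h)² + 4*h)*(-1) = -12 - √(-h) - (-3 - h)² - 4*h)
(m(4, -4) + 501)/(-314 + f(22, -20)) = (-4 + 501)/(-314 + (-21 - 1*(-20)² - √(-1*(-20)) - 10*(-20))) = 497/(-314 + (-21 - 1*400 - √20 + 200)) = 497/(-314 + (-21 - 400 - 2*√5 + 200)) = 497/(-314 + (-221 - 2*√5)) = 497/(-535 - 2*√5)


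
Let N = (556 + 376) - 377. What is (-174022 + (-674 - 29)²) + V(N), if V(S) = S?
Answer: 320742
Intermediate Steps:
N = 555 (N = 932 - 377 = 555)
(-174022 + (-674 - 29)²) + V(N) = (-174022 + (-674 - 29)²) + 555 = (-174022 + (-703)²) + 555 = (-174022 + 494209) + 555 = 320187 + 555 = 320742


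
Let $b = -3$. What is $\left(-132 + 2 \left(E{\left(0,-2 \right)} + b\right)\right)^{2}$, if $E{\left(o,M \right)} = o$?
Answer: $19044$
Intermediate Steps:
$\left(-132 + 2 \left(E{\left(0,-2 \right)} + b\right)\right)^{2} = \left(-132 + 2 \left(0 - 3\right)\right)^{2} = \left(-132 + 2 \left(-3\right)\right)^{2} = \left(-132 - 6\right)^{2} = \left(-138\right)^{2} = 19044$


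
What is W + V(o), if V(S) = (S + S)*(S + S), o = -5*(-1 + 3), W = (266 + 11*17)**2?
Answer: 205609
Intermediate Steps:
W = 205209 (W = (266 + 187)**2 = 453**2 = 205209)
o = -10 (o = -5*2 = -10)
V(S) = 4*S**2 (V(S) = (2*S)*(2*S) = 4*S**2)
W + V(o) = 205209 + 4*(-10)**2 = 205209 + 4*100 = 205209 + 400 = 205609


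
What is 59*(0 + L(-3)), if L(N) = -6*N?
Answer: 1062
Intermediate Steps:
59*(0 + L(-3)) = 59*(0 - 6*(-3)) = 59*(0 + 18) = 59*18 = 1062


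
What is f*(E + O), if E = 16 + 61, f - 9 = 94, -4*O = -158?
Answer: 23999/2 ≈ 12000.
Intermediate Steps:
O = 79/2 (O = -¼*(-158) = 79/2 ≈ 39.500)
f = 103 (f = 9 + 94 = 103)
E = 77
f*(E + O) = 103*(77 + 79/2) = 103*(233/2) = 23999/2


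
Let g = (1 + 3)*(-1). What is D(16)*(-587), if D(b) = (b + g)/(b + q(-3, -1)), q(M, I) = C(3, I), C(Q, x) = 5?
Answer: -2348/7 ≈ -335.43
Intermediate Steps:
q(M, I) = 5
g = -4 (g = 4*(-1) = -4)
D(b) = (-4 + b)/(5 + b) (D(b) = (b - 4)/(b + 5) = (-4 + b)/(5 + b))
D(16)*(-587) = ((-4 + 16)/(5 + 16))*(-587) = (12/21)*(-587) = ((1/21)*12)*(-587) = (4/7)*(-587) = -2348/7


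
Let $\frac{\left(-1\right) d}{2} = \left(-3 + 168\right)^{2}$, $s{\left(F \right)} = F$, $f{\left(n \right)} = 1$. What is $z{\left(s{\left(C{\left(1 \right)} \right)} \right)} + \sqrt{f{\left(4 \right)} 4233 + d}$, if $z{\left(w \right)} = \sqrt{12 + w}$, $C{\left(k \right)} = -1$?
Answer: $\sqrt{11} + i \sqrt{50217} \approx 3.3166 + 224.09 i$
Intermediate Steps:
$d = -54450$ ($d = - 2 \left(-3 + 168\right)^{2} = - 2 \cdot 165^{2} = \left(-2\right) 27225 = -54450$)
$z{\left(s{\left(C{\left(1 \right)} \right)} \right)} + \sqrt{f{\left(4 \right)} 4233 + d} = \sqrt{12 - 1} + \sqrt{1 \cdot 4233 - 54450} = \sqrt{11} + \sqrt{4233 - 54450} = \sqrt{11} + \sqrt{-50217} = \sqrt{11} + i \sqrt{50217}$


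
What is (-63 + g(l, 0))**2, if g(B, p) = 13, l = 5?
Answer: 2500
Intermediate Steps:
(-63 + g(l, 0))**2 = (-63 + 13)**2 = (-50)**2 = 2500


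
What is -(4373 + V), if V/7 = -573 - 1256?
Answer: 8430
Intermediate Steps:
V = -12803 (V = 7*(-573 - 1256) = 7*(-1829) = -12803)
-(4373 + V) = -(4373 - 12803) = -1*(-8430) = 8430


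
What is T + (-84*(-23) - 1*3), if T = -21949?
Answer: -20020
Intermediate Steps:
T + (-84*(-23) - 1*3) = -21949 + (-84*(-23) - 1*3) = -21949 + (1932 - 3) = -21949 + 1929 = -20020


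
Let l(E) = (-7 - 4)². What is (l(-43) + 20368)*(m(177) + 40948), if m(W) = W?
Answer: 842610125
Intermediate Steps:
l(E) = 121 (l(E) = (-11)² = 121)
(l(-43) + 20368)*(m(177) + 40948) = (121 + 20368)*(177 + 40948) = 20489*41125 = 842610125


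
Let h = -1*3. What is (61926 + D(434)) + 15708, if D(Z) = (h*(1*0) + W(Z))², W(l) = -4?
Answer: 77650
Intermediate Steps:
h = -3
D(Z) = 16 (D(Z) = (-3*0 - 4)² = (0 - 4)² = (-4)² = 16)
(61926 + D(434)) + 15708 = (61926 + 16) + 15708 = 61942 + 15708 = 77650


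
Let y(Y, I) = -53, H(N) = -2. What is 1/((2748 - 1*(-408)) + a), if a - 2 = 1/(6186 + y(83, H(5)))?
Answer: 6133/19368015 ≈ 0.00031666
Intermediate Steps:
a = 12267/6133 (a = 2 + 1/(6186 - 53) = 2 + 1/6133 = 12267/6133 ≈ 2.0002)
1/((2748 - 1*(-408)) + a) = 1/((2748 - 1*(-408)) + 12267/6133) = 1/((2748 + 408) + 12267/6133) = 1/(3156 + 12267/6133) = 1/(19368015/6133) = 6133/19368015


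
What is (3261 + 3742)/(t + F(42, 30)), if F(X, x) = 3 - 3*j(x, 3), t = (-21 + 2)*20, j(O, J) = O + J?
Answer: -7003/476 ≈ -14.712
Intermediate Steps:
j(O, J) = J + O
t = -380 (t = -19*20 = -380)
F(X, x) = -6 - 3*x (F(X, x) = 3 - 3*(3 + x) = 3 + (-9 - 3*x) = -6 - 3*x)
(3261 + 3742)/(t + F(42, 30)) = (3261 + 3742)/(-380 + (-6 - 3*30)) = 7003/(-380 + (-6 - 90)) = 7003/(-380 - 96) = 7003/(-476) = 7003*(-1/476) = -7003/476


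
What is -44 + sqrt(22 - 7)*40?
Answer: -44 + 40*sqrt(15) ≈ 110.92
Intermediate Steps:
-44 + sqrt(22 - 7)*40 = -44 + sqrt(15)*40 = -44 + 40*sqrt(15)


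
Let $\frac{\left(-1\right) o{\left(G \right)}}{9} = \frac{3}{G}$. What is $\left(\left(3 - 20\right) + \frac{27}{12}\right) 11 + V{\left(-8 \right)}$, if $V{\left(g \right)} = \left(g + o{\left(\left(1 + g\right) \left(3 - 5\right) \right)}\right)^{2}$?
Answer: $- \frac{3120}{49} \approx -63.673$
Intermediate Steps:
$o{\left(G \right)} = - \frac{27}{G}$ ($o{\left(G \right)} = - 9 \frac{3}{G} = - \frac{27}{G}$)
$V{\left(g \right)} = \left(g - \frac{27}{-2 - 2 g}\right)^{2}$ ($V{\left(g \right)} = \left(g - \frac{27}{\left(1 + g\right) \left(3 - 5\right)}\right)^{2} = \left(g - \frac{27}{\left(1 + g\right) \left(-2\right)}\right)^{2} = \left(g - \frac{27}{-2 - 2 g}\right)^{2}$)
$\left(\left(3 - 20\right) + \frac{27}{12}\right) 11 + V{\left(-8 \right)} = \left(\left(3 - 20\right) + \frac{27}{12}\right) 11 + \left(-8 + \frac{27}{2 + 2 \left(-8\right)}\right)^{2} = \left(-17 + 27 \cdot \frac{1}{12}\right) 11 + \left(-8 + \frac{27}{2 - 16}\right)^{2} = \left(-17 + \frac{9}{4}\right) 11 + \left(-8 + \frac{27}{-14}\right)^{2} = \left(- \frac{59}{4}\right) 11 + \left(-8 + 27 \left(- \frac{1}{14}\right)\right)^{2} = - \frac{649}{4} + \left(-8 - \frac{27}{14}\right)^{2} = - \frac{649}{4} + \left(- \frac{139}{14}\right)^{2} = - \frac{649}{4} + \frac{19321}{196} = - \frac{3120}{49}$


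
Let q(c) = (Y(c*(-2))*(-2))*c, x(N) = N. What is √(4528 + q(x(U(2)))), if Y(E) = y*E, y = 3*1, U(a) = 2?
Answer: 4*√286 ≈ 67.646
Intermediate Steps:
y = 3
Y(E) = 3*E
q(c) = 12*c² (q(c) = ((3*(c*(-2)))*(-2))*c = ((3*(-2*c))*(-2))*c = (-6*c*(-2))*c = (12*c)*c = 12*c²)
√(4528 + q(x(U(2)))) = √(4528 + 12*2²) = √(4528 + 12*4) = √(4528 + 48) = √4576 = 4*√286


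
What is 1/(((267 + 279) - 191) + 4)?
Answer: 1/359 ≈ 0.0027855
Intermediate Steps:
1/(((267 + 279) - 191) + 4) = 1/((546 - 191) + 4) = 1/(355 + 4) = 1/359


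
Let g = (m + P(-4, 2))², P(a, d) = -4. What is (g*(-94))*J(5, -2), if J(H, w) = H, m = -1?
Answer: -11750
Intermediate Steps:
g = 25 (g = (-1 - 4)² = (-5)² = 25)
(g*(-94))*J(5, -2) = (25*(-94))*5 = -2350*5 = -11750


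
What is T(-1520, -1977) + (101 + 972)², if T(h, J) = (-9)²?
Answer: 1151410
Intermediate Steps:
T(h, J) = 81
T(-1520, -1977) + (101 + 972)² = 81 + (101 + 972)² = 81 + 1073² = 81 + 1151329 = 1151410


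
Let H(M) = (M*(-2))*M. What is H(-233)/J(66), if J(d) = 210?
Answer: -54289/105 ≈ -517.04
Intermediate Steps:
H(M) = -2*M² (H(M) = (-2*M)*M = -2*M²)
H(-233)/J(66) = -2*(-233)²/210 = -2*54289*(1/210) = -108578*1/210 = -54289/105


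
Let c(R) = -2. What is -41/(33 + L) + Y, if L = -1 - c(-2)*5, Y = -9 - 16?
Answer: -1091/42 ≈ -25.976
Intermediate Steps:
Y = -25
L = 9 (L = -1 - 1*(-2)*5 = -1 + 2*5 = -1 + 10 = 9)
-41/(33 + L) + Y = -41/(33 + 9) - 25 = -41/42 - 25 = -1091/42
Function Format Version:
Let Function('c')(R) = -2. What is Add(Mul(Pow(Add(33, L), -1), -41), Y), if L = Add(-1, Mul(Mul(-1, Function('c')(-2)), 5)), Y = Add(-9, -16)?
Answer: Rational(-1091, 42) ≈ -25.976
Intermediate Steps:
Y = -25
L = 9 (L = Add(-1, Mul(Mul(-1, -2), 5)) = Add(-1, Mul(2, 5)) = Add(-1, 10) = 9)
Add(Mul(Pow(Add(33, L), -1), -41), Y) = Add(Mul(Pow(Add(33, 9), -1), -41), -25) = Add(Mul(Pow(42, -1), -41), -25) = Add(Mul(Rational(1, 42), -41), -25) = Add(Rational(-41, 42), -25) = Rational(-1091, 42)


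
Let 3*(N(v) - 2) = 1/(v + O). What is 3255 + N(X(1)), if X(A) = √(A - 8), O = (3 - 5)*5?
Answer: 1045487/321 - I*√7/321 ≈ 3257.0 - 0.0082422*I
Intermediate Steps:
O = -10 (O = -2*5 = -10)
X(A) = √(-8 + A)
N(v) = 2 + 1/(3*(-10 + v)) (N(v) = 2 + 1/(3*(v - 10)) = 2 + 1/(3*(-10 + v)))
3255 + N(X(1)) = 3255 + (-59 + 6*√(-8 + 1))/(3*(-10 + √(-8 + 1))) = 3255 + (-59 + 6*√(-7))/(3*(-10 + √(-7))) = 3255 + (-59 + 6*(I*√7))/(3*(-10 + I*√7)) = 3255 + (-59 + 6*I*√7)/(3*(-10 + I*√7))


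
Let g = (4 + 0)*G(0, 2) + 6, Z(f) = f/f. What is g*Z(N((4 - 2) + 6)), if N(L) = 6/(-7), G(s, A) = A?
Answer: 14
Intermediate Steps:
N(L) = -6/7 (N(L) = 6*(-⅐) = -6/7)
Z(f) = 1
g = 14 (g = (4 + 0)*2 + 6 = 4*2 + 6 = 8 + 6 = 14)
g*Z(N((4 - 2) + 6)) = 14*1 = 14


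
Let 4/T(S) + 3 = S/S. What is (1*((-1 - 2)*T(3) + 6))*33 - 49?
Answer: 347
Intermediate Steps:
T(S) = -2 (T(S) = 4/(-3 + S/S) = 4/(-3 + 1) = 4/(-2) = 4*(-½) = -2)
(1*((-1 - 2)*T(3) + 6))*33 - 49 = (1*((-1 - 2)*(-2) + 6))*33 - 49 = (1*(-3*(-2) + 6))*33 - 49 = (1*(6 + 6))*33 - 49 = (1*12)*33 - 49 = 12*33 - 49 = 396 - 49 = 347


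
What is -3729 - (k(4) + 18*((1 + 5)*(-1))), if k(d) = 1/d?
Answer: -14485/4 ≈ -3621.3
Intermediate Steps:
-3729 - (k(4) + 18*((1 + 5)*(-1))) = -3729 - (1/4 + 18*((1 + 5)*(-1))) = -3729 - (¼ + 18*(6*(-1))) = -3729 - (¼ + 18*(-6)) = -3729 - (¼ - 108) = -3729 - 1*(-431/4) = -3729 + 431/4 = -14485/4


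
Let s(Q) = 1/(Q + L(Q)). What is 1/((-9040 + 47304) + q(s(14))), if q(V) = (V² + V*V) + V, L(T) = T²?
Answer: 11025/421860653 ≈ 2.6134e-5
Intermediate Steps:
s(Q) = 1/(Q + Q²)
q(V) = V + 2*V² (q(V) = (V² + V²) + V = 2*V² + V = V + 2*V²)
1/((-9040 + 47304) + q(s(14))) = 1/((-9040 + 47304) + (1/(14*(1 + 14)))*(1 + 2*(1/(14*(1 + 14))))) = 1/(38264 + ((1/14)/15)*(1 + 2*((1/14)/15))) = 1/(38264 + ((1/14)*(1/15))*(1 + 2*((1/14)*(1/15)))) = 1/(38264 + (1 + 2*(1/210))/210) = 1/(38264 + (1 + 1/105)/210) = 1/(38264 + (1/210)*(106/105)) = 1/(38264 + 53/11025) = 1/(421860653/11025) = 11025/421860653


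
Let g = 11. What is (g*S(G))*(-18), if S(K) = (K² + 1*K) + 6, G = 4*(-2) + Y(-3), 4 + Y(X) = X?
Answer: -42768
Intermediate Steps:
Y(X) = -4 + X
G = -15 (G = 4*(-2) + (-4 - 3) = -8 - 7 = -15)
S(K) = 6 + K + K² (S(K) = (K² + K) + 6 = (K + K²) + 6 = 6 + K + K²)
(g*S(G))*(-18) = (11*(6 - 15 + (-15)²))*(-18) = (11*(6 - 15 + 225))*(-18) = (11*216)*(-18) = 2376*(-18) = -42768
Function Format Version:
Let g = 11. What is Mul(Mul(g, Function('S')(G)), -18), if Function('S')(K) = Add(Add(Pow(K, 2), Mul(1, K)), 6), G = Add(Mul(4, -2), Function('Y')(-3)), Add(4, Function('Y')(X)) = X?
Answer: -42768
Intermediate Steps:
Function('Y')(X) = Add(-4, X)
G = -15 (G = Add(Mul(4, -2), Add(-4, -3)) = Add(-8, -7) = -15)
Function('S')(K) = Add(6, K, Pow(K, 2)) (Function('S')(K) = Add(Add(Pow(K, 2), K), 6) = Add(Add(K, Pow(K, 2)), 6) = Add(6, K, Pow(K, 2)))
Mul(Mul(g, Function('S')(G)), -18) = Mul(Mul(11, Add(6, -15, Pow(-15, 2))), -18) = Mul(Mul(11, Add(6, -15, 225)), -18) = Mul(Mul(11, 216), -18) = Mul(2376, -18) = -42768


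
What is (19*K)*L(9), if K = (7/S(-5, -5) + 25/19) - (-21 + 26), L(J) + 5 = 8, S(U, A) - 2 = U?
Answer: -343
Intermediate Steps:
S(U, A) = 2 + U
L(J) = 3 (L(J) = -5 + 8 = 3)
K = -343/57 (K = (7/(2 - 5) + 25/19) - (-21 + 26) = (7/(-3) + 25*(1/19)) - 1*5 = (7*(-⅓) + 25/19) - 5 = (-7/3 + 25/19) - 5 = -58/57 - 5 = -343/57 ≈ -6.0175)
(19*K)*L(9) = (19*(-343/57))*3 = -343/3*3 = -343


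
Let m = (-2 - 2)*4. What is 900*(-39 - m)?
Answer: -20700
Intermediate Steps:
m = -16 (m = -4*4 = -16)
900*(-39 - m) = 900*(-39 - 1*(-16)) = 900*(-39 + 16) = 900*(-23) = -20700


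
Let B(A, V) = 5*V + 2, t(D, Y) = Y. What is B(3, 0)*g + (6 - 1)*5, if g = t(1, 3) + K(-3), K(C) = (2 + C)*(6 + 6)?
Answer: 7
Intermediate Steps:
K(C) = 24 + 12*C (K(C) = (2 + C)*12 = 24 + 12*C)
B(A, V) = 2 + 5*V
g = -9 (g = 3 + (24 + 12*(-3)) = 3 + (24 - 36) = 3 - 12 = -9)
B(3, 0)*g + (6 - 1)*5 = (2 + 5*0)*(-9) + (6 - 1)*5 = (2 + 0)*(-9) + 5*5 = 2*(-9) + 25 = -18 + 25 = 7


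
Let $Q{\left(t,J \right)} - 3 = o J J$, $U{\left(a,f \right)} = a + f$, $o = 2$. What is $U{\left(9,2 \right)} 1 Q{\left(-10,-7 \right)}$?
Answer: $1111$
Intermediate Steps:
$Q{\left(t,J \right)} = 3 + 2 J^{2}$ ($Q{\left(t,J \right)} = 3 + 2 J J = 3 + 2 J^{2}$)
$U{\left(9,2 \right)} 1 Q{\left(-10,-7 \right)} = \left(9 + 2\right) 1 \left(3 + 2 \left(-7\right)^{2}\right) = 11 \cdot 1 \left(3 + 2 \cdot 49\right) = 11 \left(3 + 98\right) = 11 \cdot 101 = 1111$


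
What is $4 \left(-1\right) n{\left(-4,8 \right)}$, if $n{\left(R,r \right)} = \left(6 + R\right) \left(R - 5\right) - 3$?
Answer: $84$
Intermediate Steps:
$n{\left(R,r \right)} = -3 + \left(-5 + R\right) \left(6 + R\right)$ ($n{\left(R,r \right)} = \left(6 + R\right) \left(-5 + R\right) - 3 = \left(-5 + R\right) \left(6 + R\right) - 3 = -3 + \left(-5 + R\right) \left(6 + R\right)$)
$4 \left(-1\right) n{\left(-4,8 \right)} = 4 \left(-1\right) \left(-33 - 4 + \left(-4\right)^{2}\right) = - 4 \left(-33 - 4 + 16\right) = \left(-4\right) \left(-21\right) = 84$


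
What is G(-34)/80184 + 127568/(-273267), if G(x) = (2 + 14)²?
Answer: -423289840/912985047 ≈ -0.46363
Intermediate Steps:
G(x) = 256 (G(x) = 16² = 256)
G(-34)/80184 + 127568/(-273267) = 256/80184 + 127568/(-273267) = 256*(1/80184) + 127568*(-1/273267) = 32/10023 - 127568/273267 = -423289840/912985047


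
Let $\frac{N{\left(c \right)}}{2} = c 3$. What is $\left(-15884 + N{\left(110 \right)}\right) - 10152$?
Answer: $-25376$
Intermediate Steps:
$N{\left(c \right)} = 6 c$ ($N{\left(c \right)} = 2 c 3 = 2 \cdot 3 c = 6 c$)
$\left(-15884 + N{\left(110 \right)}\right) - 10152 = \left(-15884 + 6 \cdot 110\right) - 10152 = \left(-15884 + 660\right) - 10152 = -15224 - 10152 = -25376$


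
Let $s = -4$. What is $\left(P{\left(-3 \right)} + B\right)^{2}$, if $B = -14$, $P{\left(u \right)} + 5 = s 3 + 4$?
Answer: $729$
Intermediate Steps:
$P{\left(u \right)} = -13$ ($P{\left(u \right)} = -5 + \left(\left(-4\right) 3 + 4\right) = -5 + \left(-12 + 4\right) = -5 - 8 = -13$)
$\left(P{\left(-3 \right)} + B\right)^{2} = \left(-13 - 14\right)^{2} = \left(-27\right)^{2} = 729$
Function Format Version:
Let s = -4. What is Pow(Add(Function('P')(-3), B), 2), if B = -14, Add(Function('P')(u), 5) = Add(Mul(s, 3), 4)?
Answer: 729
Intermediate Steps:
Function('P')(u) = -13 (Function('P')(u) = Add(-5, Add(Mul(-4, 3), 4)) = Add(-5, Add(-12, 4)) = Add(-5, -8) = -13)
Pow(Add(Function('P')(-3), B), 2) = Pow(Add(-13, -14), 2) = Pow(-27, 2) = 729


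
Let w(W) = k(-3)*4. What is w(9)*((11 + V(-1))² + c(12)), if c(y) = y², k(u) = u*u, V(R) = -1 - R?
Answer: 9540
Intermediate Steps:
k(u) = u²
w(W) = 36 (w(W) = (-3)²*4 = 9*4 = 36)
w(9)*((11 + V(-1))² + c(12)) = 36*((11 + (-1 - 1*(-1)))² + 12²) = 36*((11 + (-1 + 1))² + 144) = 36*((11 + 0)² + 144) = 36*(11² + 144) = 36*(121 + 144) = 36*265 = 9540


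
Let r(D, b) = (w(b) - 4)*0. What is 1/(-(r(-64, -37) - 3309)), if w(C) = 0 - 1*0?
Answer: 1/3309 ≈ 0.00030221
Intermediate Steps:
w(C) = 0 (w(C) = 0 + 0 = 0)
r(D, b) = 0 (r(D, b) = (0 - 4)*0 = -4*0 = 0)
1/(-(r(-64, -37) - 3309)) = 1/(-(0 - 3309)) = 1/(-1*(-3309)) = 1/3309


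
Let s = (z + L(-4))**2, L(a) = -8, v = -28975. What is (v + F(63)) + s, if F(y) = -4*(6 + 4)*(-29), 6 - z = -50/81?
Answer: -182481671/6561 ≈ -27813.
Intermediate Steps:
z = 536/81 (z = 6 - (-50)/81 = 6 - 1*(-50/81) = 6 + 50/81 = 536/81 ≈ 6.6173)
s = 12544/6561 (s = (536/81 - 8)**2 = (-112/81)**2 = 12544/6561 ≈ 1.9119)
F(y) = 1160 (F(y) = -4*10*(-29) = -40*(-29) = 1160)
(v + F(63)) + s = (-28975 + 1160) + 12544/6561 = -27815 + 12544/6561 = -182481671/6561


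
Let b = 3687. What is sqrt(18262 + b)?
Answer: sqrt(21949) ≈ 148.15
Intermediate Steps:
sqrt(18262 + b) = sqrt(18262 + 3687) = sqrt(21949)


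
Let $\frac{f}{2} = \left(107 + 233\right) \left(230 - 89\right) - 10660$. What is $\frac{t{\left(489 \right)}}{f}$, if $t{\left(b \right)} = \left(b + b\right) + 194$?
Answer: $\frac{293}{18640} \approx 0.015719$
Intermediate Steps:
$t{\left(b \right)} = 194 + 2 b$ ($t{\left(b \right)} = 2 b + 194 = 194 + 2 b$)
$f = 74560$ ($f = 2 \left(\left(107 + 233\right) \left(230 - 89\right) - 10660\right) = 2 \left(340 \cdot 141 - 10660\right) = 2 \left(47940 - 10660\right) = 2 \cdot 37280 = 74560$)
$\frac{t{\left(489 \right)}}{f} = \frac{194 + 2 \cdot 489}{74560} = \left(194 + 978\right) \frac{1}{74560} = 1172 \cdot \frac{1}{74560} = \frac{293}{18640}$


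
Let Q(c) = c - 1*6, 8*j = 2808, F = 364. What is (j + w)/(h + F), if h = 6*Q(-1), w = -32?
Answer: 319/322 ≈ 0.99068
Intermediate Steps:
j = 351 (j = (⅛)*2808 = 351)
Q(c) = -6 + c (Q(c) = c - 6 = -6 + c)
h = -42 (h = 6*(-6 - 1) = 6*(-7) = -42)
(j + w)/(h + F) = (351 - 32)/(-42 + 364) = 319/322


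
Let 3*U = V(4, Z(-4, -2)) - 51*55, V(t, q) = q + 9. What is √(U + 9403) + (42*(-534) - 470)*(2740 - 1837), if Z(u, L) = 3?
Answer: -20676894 + 2*√2118 ≈ -2.0677e+7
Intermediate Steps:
V(t, q) = 9 + q
U = -931 (U = ((9 + 3) - 51*55)/3 = (12 - 2805)/3 = (⅓)*(-2793) = -931)
√(U + 9403) + (42*(-534) - 470)*(2740 - 1837) = √(-931 + 9403) + (42*(-534) - 470)*(2740 - 1837) = √8472 + (-22428 - 470)*903 = 2*√2118 - 22898*903 = 2*√2118 - 20676894 = -20676894 + 2*√2118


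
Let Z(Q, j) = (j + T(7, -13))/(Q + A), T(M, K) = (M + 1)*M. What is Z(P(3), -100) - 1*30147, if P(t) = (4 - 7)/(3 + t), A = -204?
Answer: -12330035/409 ≈ -30147.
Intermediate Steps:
T(M, K) = M*(1 + M) (T(M, K) = (1 + M)*M = M*(1 + M))
P(t) = -3/(3 + t)
Z(Q, j) = (56 + j)/(-204 + Q) (Z(Q, j) = (j + 7*(1 + 7))/(Q - 204) = (j + 7*8)/(-204 + Q) = (j + 56)/(-204 + Q) = (56 + j)/(-204 + Q))
Z(P(3), -100) - 1*30147 = (56 - 100)/(-204 - 3/(3 + 3)) - 1*30147 = -44/(-204 - 3/6) - 30147 = -44/(-204 - 3*⅙) - 30147 = -44/(-204 - ½) - 30147 = -44/(-409/2) - 30147 = -2/409*(-44) - 30147 = 88/409 - 30147 = -12330035/409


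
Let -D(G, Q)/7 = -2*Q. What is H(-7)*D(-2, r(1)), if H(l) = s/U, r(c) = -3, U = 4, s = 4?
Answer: -42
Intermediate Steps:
D(G, Q) = 14*Q (D(G, Q) = -(-14)*Q = 14*Q)
H(l) = 1 (H(l) = 4/4 = 4*(1/4) = 1)
H(-7)*D(-2, r(1)) = 1*(14*(-3)) = 1*(-42) = -42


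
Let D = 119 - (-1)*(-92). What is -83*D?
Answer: -2241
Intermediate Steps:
D = 27 (D = 119 - 1*92 = 119 - 92 = 27)
-83*D = -83*27 = -2241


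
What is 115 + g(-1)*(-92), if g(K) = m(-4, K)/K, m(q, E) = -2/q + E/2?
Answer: 115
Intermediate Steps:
m(q, E) = E/2 - 2/q (m(q, E) = -2/q + E*(½) = -2/q + E/2 = E/2 - 2/q)
g(K) = (½ + K/2)/K (g(K) = (K/2 - 2/(-4))/K = (K/2 - 2*(-¼))/K = (K/2 + ½)/K = (½ + K/2)/K)
115 + g(-1)*(-92) = 115 + ((½)*(1 - 1)/(-1))*(-92) = 115 + ((½)*(-1)*0)*(-92) = 115 + 0*(-92) = 115 + 0 = 115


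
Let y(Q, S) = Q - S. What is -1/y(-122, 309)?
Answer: 1/431 ≈ 0.0023202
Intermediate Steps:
-1/y(-122, 309) = -1/(-122 - 1*309) = -1/(-122 - 309) = -1/(-431) = -1*(-1/431) = 1/431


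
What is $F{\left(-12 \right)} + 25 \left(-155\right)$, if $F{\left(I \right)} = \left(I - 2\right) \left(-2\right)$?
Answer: $-3847$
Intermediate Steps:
$F{\left(I \right)} = 4 - 2 I$ ($F{\left(I \right)} = \left(I - 2\right) \left(-2\right) = \left(-2 + I\right) \left(-2\right) = 4 - 2 I$)
$F{\left(-12 \right)} + 25 \left(-155\right) = \left(4 - -24\right) + 25 \left(-155\right) = \left(4 + 24\right) - 3875 = 28 - 3875 = -3847$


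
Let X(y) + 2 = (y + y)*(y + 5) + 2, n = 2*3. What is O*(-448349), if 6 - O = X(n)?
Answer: 56491974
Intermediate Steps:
n = 6
X(y) = 2*y*(5 + y) (X(y) = -2 + ((y + y)*(y + 5) + 2) = -2 + ((2*y)*(5 + y) + 2) = -2 + (2*y*(5 + y) + 2) = -2 + (2 + 2*y*(5 + y)) = 2*y*(5 + y))
O = -126 (O = 6 - 2*6*(5 + 6) = 6 - 2*6*11 = 6 - 1*132 = 6 - 132 = -126)
O*(-448349) = -126*(-448349) = 56491974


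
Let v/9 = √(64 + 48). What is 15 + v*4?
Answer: 15 + 144*√7 ≈ 395.99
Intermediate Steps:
v = 36*√7 (v = 9*√(64 + 48) = 9*√112 = 9*(4*√7) = 36*√7 ≈ 95.247)
15 + v*4 = 15 + (36*√7)*4 = 15 + 144*√7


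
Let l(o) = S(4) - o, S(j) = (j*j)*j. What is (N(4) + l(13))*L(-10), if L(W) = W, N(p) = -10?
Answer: -410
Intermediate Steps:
S(j) = j**3 (S(j) = j**2*j = j**3)
l(o) = 64 - o (l(o) = 4**3 - o = 64 - o)
(N(4) + l(13))*L(-10) = (-10 + (64 - 1*13))*(-10) = (-10 + (64 - 13))*(-10) = (-10 + 51)*(-10) = 41*(-10) = -410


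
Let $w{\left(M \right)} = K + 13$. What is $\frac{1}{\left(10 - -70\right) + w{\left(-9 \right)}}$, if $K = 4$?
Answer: $\frac{1}{97} \approx 0.010309$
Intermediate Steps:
$w{\left(M \right)} = 17$ ($w{\left(M \right)} = 4 + 13 = 17$)
$\frac{1}{\left(10 - -70\right) + w{\left(-9 \right)}} = \frac{1}{\left(10 - -70\right) + 17} = \frac{1}{\left(10 + 70\right) + 17} = \frac{1}{80 + 17} = \frac{1}{97}$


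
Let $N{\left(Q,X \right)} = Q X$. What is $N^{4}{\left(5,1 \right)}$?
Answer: $625$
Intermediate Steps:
$N^{4}{\left(5,1 \right)} = \left(5 \cdot 1\right)^{4} = 5^{4} = 625$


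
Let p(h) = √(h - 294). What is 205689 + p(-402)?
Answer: 205689 + 2*I*√174 ≈ 2.0569e+5 + 26.382*I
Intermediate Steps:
p(h) = √(-294 + h)
205689 + p(-402) = 205689 + √(-294 - 402) = 205689 + √(-696) = 205689 + 2*I*√174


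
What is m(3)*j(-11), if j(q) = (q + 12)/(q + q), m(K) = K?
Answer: -3/22 ≈ -0.13636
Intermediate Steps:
j(q) = (12 + q)/(2*q) (j(q) = (12 + q)/((2*q)) = (12 + q)*(1/(2*q)) = (12 + q)/(2*q))
m(3)*j(-11) = 3*((½)*(12 - 11)/(-11)) = 3*((½)*(-1/11)*1) = 3*(-1/22) = -3/22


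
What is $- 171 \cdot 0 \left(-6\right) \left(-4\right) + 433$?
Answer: $433$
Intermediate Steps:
$- 171 \cdot 0 \left(-6\right) \left(-4\right) + 433 = - 171 \cdot 0 \left(-4\right) + 433 = \left(-171\right) 0 + 433 = 0 + 433 = 433$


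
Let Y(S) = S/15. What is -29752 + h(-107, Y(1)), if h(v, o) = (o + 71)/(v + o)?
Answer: -23861637/802 ≈ -29753.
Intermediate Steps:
Y(S) = S/15 (Y(S) = S*(1/15) = S/15)
h(v, o) = (71 + o)/(o + v)
-29752 + h(-107, Y(1)) = -29752 + (71 + (1/15)*1)/((1/15)*1 - 107) = -29752 + (71 + 1/15)/(1/15 - 107) = -29752 + (1066/15)/(-1604/15) = -29752 - 15/1604*1066/15 = -29752 - 533/802 = -23861637/802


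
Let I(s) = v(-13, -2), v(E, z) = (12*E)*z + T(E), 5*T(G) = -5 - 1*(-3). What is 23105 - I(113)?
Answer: 113967/5 ≈ 22793.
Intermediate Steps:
T(G) = -⅖ (T(G) = (-5 - 1*(-3))/5 = (-5 + 3)/5 = (⅕)*(-2) = -⅖)
v(E, z) = -⅖ + 12*E*z (v(E, z) = (12*E)*z - ⅖ = 12*E*z - ⅖ = -⅖ + 12*E*z)
I(s) = 1558/5 (I(s) = -⅖ + 12*(-13)*(-2) = -⅖ + 312 = 1558/5)
23105 - I(113) = 23105 - 1*1558/5 = 23105 - 1558/5 = 113967/5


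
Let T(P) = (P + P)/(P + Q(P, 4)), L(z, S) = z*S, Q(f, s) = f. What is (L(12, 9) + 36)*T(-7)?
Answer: 144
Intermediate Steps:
L(z, S) = S*z
T(P) = 1 (T(P) = (P + P)/(P + P) = (2*P)/((2*P)) = (2*P)*(1/(2*P)) = 1)
(L(12, 9) + 36)*T(-7) = (9*12 + 36)*1 = (108 + 36)*1 = 144*1 = 144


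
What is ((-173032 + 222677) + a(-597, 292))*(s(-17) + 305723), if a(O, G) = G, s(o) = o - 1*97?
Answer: 15261196633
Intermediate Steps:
s(o) = -97 + o (s(o) = o - 97 = -97 + o)
((-173032 + 222677) + a(-597, 292))*(s(-17) + 305723) = ((-173032 + 222677) + 292)*((-97 - 17) + 305723) = (49645 + 292)*(-114 + 305723) = 49937*305609 = 15261196633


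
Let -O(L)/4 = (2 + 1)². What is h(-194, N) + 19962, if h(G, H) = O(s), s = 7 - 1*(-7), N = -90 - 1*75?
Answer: 19926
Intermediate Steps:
N = -165 (N = -90 - 75 = -165)
s = 14 (s = 7 + 7 = 14)
O(L) = -36 (O(L) = -4*(2 + 1)² = -4*3² = -4*9 = -36)
h(G, H) = -36
h(-194, N) + 19962 = -36 + 19962 = 19926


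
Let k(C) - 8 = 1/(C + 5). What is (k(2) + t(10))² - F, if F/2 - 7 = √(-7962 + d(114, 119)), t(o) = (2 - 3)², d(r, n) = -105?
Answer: 3410/49 - 2*I*√8067 ≈ 69.592 - 179.63*I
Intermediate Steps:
t(o) = 1 (t(o) = (-1)² = 1)
k(C) = 8 + 1/(5 + C) (k(C) = 8 + 1/(C + 5) = 8 + 1/(5 + C))
F = 14 + 2*I*√8067 (F = 14 + 2*√(-7962 - 105) = 14 + 2*√(-8067) = 14 + 2*(I*√8067) = 14 + 2*I*√8067 ≈ 14.0 + 179.63*I)
(k(2) + t(10))² - F = ((41 + 8*2)/(5 + 2) + 1)² - (14 + 2*I*√8067) = ((41 + 16)/7 + 1)² + (-14 - 2*I*√8067) = ((⅐)*57 + 1)² + (-14 - 2*I*√8067) = (57/7 + 1)² + (-14 - 2*I*√8067) = (64/7)² + (-14 - 2*I*√8067) = 4096/49 + (-14 - 2*I*√8067) = 3410/49 - 2*I*√8067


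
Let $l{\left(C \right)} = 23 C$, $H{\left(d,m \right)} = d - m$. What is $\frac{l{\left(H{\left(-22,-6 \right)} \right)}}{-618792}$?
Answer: $\frac{2}{3363} \approx 0.00059471$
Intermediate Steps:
$\frac{l{\left(H{\left(-22,-6 \right)} \right)}}{-618792} = \frac{23 \left(-22 - -6\right)}{-618792} = 23 \left(-22 + 6\right) \left(- \frac{1}{618792}\right) = 23 \left(-16\right) \left(- \frac{1}{618792}\right) = \left(-368\right) \left(- \frac{1}{618792}\right) = \frac{2}{3363}$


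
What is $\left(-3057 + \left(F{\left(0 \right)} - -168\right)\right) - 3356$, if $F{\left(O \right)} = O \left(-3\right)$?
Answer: $-6245$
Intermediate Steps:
$F{\left(O \right)} = - 3 O$
$\left(-3057 + \left(F{\left(0 \right)} - -168\right)\right) - 3356 = \left(-3057 - -168\right) - 3356 = \left(-3057 + \left(0 + 168\right)\right) - 3356 = \left(-3057 + 168\right) - 3356 = -2889 - 3356 = -6245$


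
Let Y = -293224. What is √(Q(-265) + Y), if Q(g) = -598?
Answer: I*√293822 ≈ 542.05*I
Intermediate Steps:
√(Q(-265) + Y) = √(-598 - 293224) = √(-293822) = I*√293822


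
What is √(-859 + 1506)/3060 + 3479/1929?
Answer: 3479/1929 + √647/3060 ≈ 1.8118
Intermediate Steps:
√(-859 + 1506)/3060 + 3479/1929 = √647*(1/3060) + 3479*(1/1929) = √647/3060 + 3479/1929 = 3479/1929 + √647/3060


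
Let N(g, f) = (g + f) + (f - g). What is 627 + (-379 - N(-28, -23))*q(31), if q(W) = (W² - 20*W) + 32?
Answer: -123582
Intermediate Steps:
N(g, f) = 2*f (N(g, f) = (f + g) + (f - g) = 2*f)
q(W) = 32 + W² - 20*W
627 + (-379 - N(-28, -23))*q(31) = 627 + (-379 - 2*(-23))*(32 + 31² - 20*31) = 627 + (-379 - 1*(-46))*(32 + 961 - 620) = 627 + (-379 + 46)*373 = 627 - 333*373 = 627 - 124209 = -123582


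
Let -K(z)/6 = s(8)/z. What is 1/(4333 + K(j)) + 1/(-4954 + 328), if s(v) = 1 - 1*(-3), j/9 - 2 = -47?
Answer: 39547/2706038838 ≈ 1.4614e-5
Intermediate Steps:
j = -405 (j = 18 + 9*(-47) = 18 - 423 = -405)
s(v) = 4 (s(v) = 1 + 3 = 4)
K(z) = -24/z
1/(4333 + K(j)) + 1/(-4954 + 328) = 1/(4333 - 24/(-405)) + 1/(-4954 + 328) = 1/(4333 - 24*(-1/405)) + 1/(-4626) = 1/(4333 + 8/135) - 1/4626 = 1/(584963/135) - 1/4626 = 135/584963 - 1/4626 = 39547/2706038838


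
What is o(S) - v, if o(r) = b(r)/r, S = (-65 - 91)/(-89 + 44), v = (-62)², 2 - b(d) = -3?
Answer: -199813/52 ≈ -3842.6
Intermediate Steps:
b(d) = 5 (b(d) = 2 - 1*(-3) = 2 + 3 = 5)
v = 3844
S = 52/15 (S = -156/(-45) = -156*(-1/45) = 52/15 ≈ 3.4667)
o(r) = 5/r
o(S) - v = 5/(52/15) - 1*3844 = 5*(15/52) - 3844 = 75/52 - 3844 = -199813/52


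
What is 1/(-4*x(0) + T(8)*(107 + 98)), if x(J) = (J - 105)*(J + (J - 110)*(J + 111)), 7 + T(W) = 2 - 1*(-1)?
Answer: -1/5129020 ≈ -1.9497e-7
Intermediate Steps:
T(W) = -4 (T(W) = -7 + (2 - 1*(-1)) = -7 + (2 + 1) = -7 + 3 = -4)
x(J) = (-105 + J)*(J + (-110 + J)*(111 + J))
1/(-4*x(0) + T(8)*(107 + 98)) = 1/(-4*(1282050 + 0³ - 12420*0 - 103*0²) - 4*(107 + 98)) = 1/(-4*(1282050 + 0 + 0 - 103*0) - 4*205) = 1/(-4*(1282050 + 0 + 0 + 0) - 820) = 1/(-4*1282050 - 820) = 1/(-5128200 - 820) = 1/(-5129020) = -1/5129020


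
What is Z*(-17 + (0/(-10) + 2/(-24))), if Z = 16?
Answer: -820/3 ≈ -273.33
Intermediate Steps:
Z*(-17 + (0/(-10) + 2/(-24))) = 16*(-17 + (0/(-10) + 2/(-24))) = 16*(-17 + (0*(-⅒) + 2*(-1/24))) = 16*(-17 + (0 - 1/12)) = 16*(-17 - 1/12) = 16*(-205/12) = -820/3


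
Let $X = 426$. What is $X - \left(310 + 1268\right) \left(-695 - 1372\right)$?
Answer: $3262152$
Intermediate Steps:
$X - \left(310 + 1268\right) \left(-695 - 1372\right) = 426 - \left(310 + 1268\right) \left(-695 - 1372\right) = 426 - 1578 \left(-2067\right) = 426 - -3261726 = 426 + 3261726 = 3262152$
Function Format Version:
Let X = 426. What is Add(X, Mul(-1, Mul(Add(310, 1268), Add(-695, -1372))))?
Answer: 3262152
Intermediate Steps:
Add(X, Mul(-1, Mul(Add(310, 1268), Add(-695, -1372)))) = Add(426, Mul(-1, Mul(Add(310, 1268), Add(-695, -1372)))) = Add(426, Mul(-1, Mul(1578, -2067))) = Add(426, Mul(-1, -3261726)) = Add(426, 3261726) = 3262152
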